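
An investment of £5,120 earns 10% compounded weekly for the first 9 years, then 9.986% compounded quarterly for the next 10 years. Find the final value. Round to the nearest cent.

£33,738.13

Phase 1: 5,120·(1 + 0.1/52)^468 ≈ 12,582.2886.
Phase 2: 12,582.2886·(1 + 0.024965)^40 ≈ 33,738.1346.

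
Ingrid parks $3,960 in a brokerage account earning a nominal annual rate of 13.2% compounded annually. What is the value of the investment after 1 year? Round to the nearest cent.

Growth factor = (1 + 0.132)^1 ≈ 1.132.
A ≈ 3,960 × 1.132 ≈ 4,482.7200.

$4,482.72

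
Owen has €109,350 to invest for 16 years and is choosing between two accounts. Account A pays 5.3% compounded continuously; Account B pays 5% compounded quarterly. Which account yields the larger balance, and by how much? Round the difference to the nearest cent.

A: e^(0.053·16) = e^0.848 ≈ 2.3349722344, so 109,350 × 2.3349722344 ≈ 255,329.2138.
B: (1 + 0.0125)^64 ≈ 2.21453241061, so 109,350 × 2.21453241061 ≈ 242,159.1191.
Difference ≈ 13,170.0947 in favor of A.

Account A, by €13,170.09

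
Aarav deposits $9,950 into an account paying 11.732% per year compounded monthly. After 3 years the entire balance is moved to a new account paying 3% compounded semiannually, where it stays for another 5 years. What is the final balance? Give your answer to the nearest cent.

After 3 years at 11.732%: 9,950 × 1.4194232604 ≈ 14,123.2614.
Then 5 years at 3%: 14,123.2614 × 1.160540825 ≈ 16,390.6215.

$16,390.62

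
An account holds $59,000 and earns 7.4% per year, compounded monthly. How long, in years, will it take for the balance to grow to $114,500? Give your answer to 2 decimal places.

8.99 years

(1 + 0.00616667)^(12t) = 114,500/59,000 = 1.9407.
12t·ln(1 + 0.00616667) = ln(1.9407); 12t = 0.66304/0.00614773 ≈ 107.8508.
t ≈ 8.9876 years.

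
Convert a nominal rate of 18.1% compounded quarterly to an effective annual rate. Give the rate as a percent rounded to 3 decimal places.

EAR = (1 + 18.1%/4)^4 − 1 = (1 + 0.04525)^4 − 1.
(1 + 0.04525)^4 ≈ 1.19366, so EAR ≈ 19.36602%.

19.366%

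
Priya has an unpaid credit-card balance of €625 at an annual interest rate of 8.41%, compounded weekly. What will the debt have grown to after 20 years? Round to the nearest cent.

€3,355.62

Periodic rate = 8.41%/52 = 0.00161731; periods = 52·20 = 1040.
A = 625·(1 + 0.0841/52)^1040 ≈ 625·5.368998054 ≈ 3,355.6238.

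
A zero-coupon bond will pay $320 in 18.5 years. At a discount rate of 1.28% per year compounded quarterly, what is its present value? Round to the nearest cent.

Periodic rate = 1.28%/4 = 0.0032; 74 periods.
P = 320/(1 + 0.0032)^74 ≈ 320/1.26670866 ≈ 252.6232.

$252.62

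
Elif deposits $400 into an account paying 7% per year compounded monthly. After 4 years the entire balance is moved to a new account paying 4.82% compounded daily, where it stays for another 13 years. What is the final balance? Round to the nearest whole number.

$990

After 4 years at 7%: 400 × 1.32205388 ≈ 528.8216.
Then 13 years at 4.82%: 528.8216 × 1.87116013 ≈ 989.5098.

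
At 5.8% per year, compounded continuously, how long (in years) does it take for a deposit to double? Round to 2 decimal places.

11.95 years

e^(0.058t) = 2, so 0.058t = ln 2 ≈ 0.69315.
t ≈ 0.69315/0.058 ≈ 11.9508.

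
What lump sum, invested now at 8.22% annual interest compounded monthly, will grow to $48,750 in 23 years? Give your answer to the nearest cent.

Periodic rate = 8.22%/12 = 0.00685; 276 periods.
P = 48,750/(1 + 0.00685)^276 ≈ 48,750/6.5807854958 ≈ 7,407.9303.

$7,407.93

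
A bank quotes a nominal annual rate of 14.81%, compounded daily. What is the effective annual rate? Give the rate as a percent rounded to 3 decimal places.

15.959%

EAR = (1 + 14.81%/365)^365 − 1 = (1 + 0.000405753)^365 − 1.
(1 + 0.000405753)^365 ≈ 1.159594, so EAR ≈ 15.95940%.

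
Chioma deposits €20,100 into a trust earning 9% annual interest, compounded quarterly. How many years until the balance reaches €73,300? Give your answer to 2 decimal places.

(1 + 0.0225)^(4t) = 73,300/20,100 = 3.6468.
4t·ln(1 + 0.0225) = ln(3.6468); 4t = 1.2938/0.0222506 ≈ 58.1486.
t ≈ 14.5371 years.

14.54 years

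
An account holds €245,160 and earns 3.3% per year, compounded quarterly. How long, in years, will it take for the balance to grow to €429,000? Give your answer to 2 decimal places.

17.03 years

(1 + 0.00825)^(4t) = 429,000/245,160 = 1.7499.
4t·ln(1 + 0.00825) = ln(1.7499); 4t = 0.55955/0.00821615 ≈ 68.1031.
t ≈ 17.0258 years.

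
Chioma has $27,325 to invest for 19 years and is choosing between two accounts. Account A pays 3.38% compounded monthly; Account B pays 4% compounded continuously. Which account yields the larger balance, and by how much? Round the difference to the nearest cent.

Account A growth factor: (1 + 0.0338/12)^228 ≈ 1.8989427104; balance ≈ 51,888.6096.
Account B growth factor: e^(0.04·19) = e^0.76 ≈ 2.1382762205; balance ≈ 58,428.3977.
Account B is larger by 6,539.7882.

Account B, by $6,539.79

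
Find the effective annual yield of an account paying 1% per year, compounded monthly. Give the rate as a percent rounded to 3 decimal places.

1.005%

EAR = (1 + 1%/12)^12 − 1 = (1 + 0.000833333)^12 − 1.
(1 + 0.000833333)^12 ≈ 1.010046, so EAR ≈ 1.00460%.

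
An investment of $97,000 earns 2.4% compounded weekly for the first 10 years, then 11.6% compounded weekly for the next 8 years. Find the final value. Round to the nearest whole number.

Phase 1: 97,000·(1 + 0.024/52)^520 ≈ 123,304.3403.
Phase 2: 123,304.3403·(1 + 0.116/52)^416 ≈ 311,569.3889.

$311,569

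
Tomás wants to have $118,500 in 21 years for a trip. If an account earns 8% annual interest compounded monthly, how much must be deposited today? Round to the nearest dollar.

Growth factor = (1 + 0.08/12)^252 ≈ 5.33572497092.
P = 118,500/5.33572497092 ≈ 22,208.7909.

$22,209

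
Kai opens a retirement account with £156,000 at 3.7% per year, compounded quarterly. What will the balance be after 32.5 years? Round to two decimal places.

Growth factor = (1 + 0.00925)^130 ≈ 3.31008046122.
A ≈ 156,000 × 3.31008046122 ≈ 516,372.5520.

£516,372.55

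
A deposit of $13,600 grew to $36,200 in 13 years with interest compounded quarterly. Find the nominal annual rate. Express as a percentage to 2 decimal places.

The 52-period growth factor is 36,200/13,600 = 2.66176.
r/4 = 2.66176^(1/52) − 1 ≈ 0.0190051, so r ≈ 4·0.0190051 = 7.60202%.

7.60%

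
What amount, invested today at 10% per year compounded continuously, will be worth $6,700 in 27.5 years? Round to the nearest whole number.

$428

P = A·e^(−rt) = 6,700·e^(−2.75).
e^(−2.75) ≈ 0.06392786121, so P ≈ 428.3167.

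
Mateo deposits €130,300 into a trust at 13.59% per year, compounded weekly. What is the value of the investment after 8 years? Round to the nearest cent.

Growth factor = (1 + 0.1359/52)^416 ≈ 2.9617543919.
A ≈ 130,300 × 2.9617543919 ≈ 385,916.5973.

€385,916.60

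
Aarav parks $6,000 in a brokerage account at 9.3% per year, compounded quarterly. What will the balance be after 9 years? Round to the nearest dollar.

$13,724

Growth factor = (1 + 0.02325)^36 ≈ 2.2874052809.
A ≈ 6,000 × 2.2874052809 ≈ 13,724.4317.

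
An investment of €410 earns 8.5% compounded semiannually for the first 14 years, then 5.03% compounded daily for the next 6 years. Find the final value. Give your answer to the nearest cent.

Phase 1: 410·(1 + 0.0425)^28 ≈ 1,314.9633.
Phase 2: 1,314.9633·(1 + 0.0503/365)^2190 ≈ 1,778.1757.

€1,778.18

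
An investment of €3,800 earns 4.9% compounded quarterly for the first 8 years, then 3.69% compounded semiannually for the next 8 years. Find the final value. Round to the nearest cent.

€7,516.72

Phase 1: 3,800·(1 + 0.01225)^32 ≈ 5,610.3859.
Phase 2: 5,610.3859·(1 + 0.01845)^16 ≈ 7,516.7158.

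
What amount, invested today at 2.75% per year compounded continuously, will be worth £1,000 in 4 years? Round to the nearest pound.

P = A·e^(−rt) = 1,000·e^(−0.11).
e^(−0.11) ≈ 0.895834135, so P ≈ 895.8341.

£896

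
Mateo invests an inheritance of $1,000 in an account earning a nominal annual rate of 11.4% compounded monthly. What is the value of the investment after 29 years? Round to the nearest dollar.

$26,853

Growth factor = (1 + 0.0095)^348 ≈ 26.853475454.
A ≈ 1,000 × 26.853475454 ≈ 26,853.4755.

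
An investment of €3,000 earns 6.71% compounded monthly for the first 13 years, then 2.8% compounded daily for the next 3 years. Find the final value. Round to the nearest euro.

After 13 years at 6.71%: 3,000 × 2.386601167 ≈ 7,159.8035.
Then 3 years at 2.8%: 7,159.8035 × 1.08762539 ≈ 7,787.1841.

€7,787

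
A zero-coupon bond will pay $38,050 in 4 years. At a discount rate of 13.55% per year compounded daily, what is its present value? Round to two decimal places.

Periodic rate = 13.55%/365 = 0.000371233; 1460 periods.
P = 38,050/(1 + 0.1355/365)^1460 ≈ 38,050/1.7192693787 ≈ 22,131.4940.

$22,131.49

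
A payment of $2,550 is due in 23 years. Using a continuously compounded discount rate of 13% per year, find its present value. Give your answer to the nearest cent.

$128.23

P = A·e^(−rt) = 2,550·e^(−2.99).
e^(−2.99) ≈ 0.05028743672, so P ≈ 128.2330.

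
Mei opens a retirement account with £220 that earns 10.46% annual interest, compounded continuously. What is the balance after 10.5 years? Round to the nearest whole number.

£660

A = P·e^(rt) = 220·e^(0.1046·10.5) = 220·e^1.0983.
e^1.0983 ≈ 2.99906328, so A ≈ 659.7939.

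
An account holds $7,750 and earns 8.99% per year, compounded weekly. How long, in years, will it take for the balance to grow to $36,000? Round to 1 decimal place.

(1 + 0.00172885)^(52t) = 36,000/7,750 = 4.6452.
52t·ln(1 + 0.00172885) = ln(4.6452); 52t = 1.5358/0.00172735 ≈ 889.1209.
t ≈ 17.0985 years.

17.1 years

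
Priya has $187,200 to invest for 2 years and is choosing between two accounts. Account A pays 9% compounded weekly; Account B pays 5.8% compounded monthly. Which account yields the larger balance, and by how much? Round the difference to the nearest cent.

Account A, by $13,918.13

A: (1 + 0.09/52)^104 ≈ 1.19703110289, so 187,200 × 1.19703110289 ≈ 224,084.2225.
B: (1 + 0.058/12)^24 ≈ 1.12268211353, so 187,200 × 1.12268211353 ≈ 210,166.0917.
Difference ≈ 13,918.1308 in favor of A.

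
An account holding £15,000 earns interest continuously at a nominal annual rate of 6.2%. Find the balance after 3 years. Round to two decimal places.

£18,066.33

A = P·e^(rt) = 15,000·e^(0.062·3) = 15,000·e^0.186.
e^0.186 ≈ 1.2044222604, so A ≈ 18,066.3339.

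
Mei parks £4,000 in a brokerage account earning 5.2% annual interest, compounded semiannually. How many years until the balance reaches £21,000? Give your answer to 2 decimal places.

(1 + 0.026)^(2t) = 21,000/4,000 = 5.25.
2t·ln(1 + 0.026) = ln(5.25); 2t = 1.6582/0.0256677 ≈ 64.6036.
t ≈ 32.3018 years.

32.30 years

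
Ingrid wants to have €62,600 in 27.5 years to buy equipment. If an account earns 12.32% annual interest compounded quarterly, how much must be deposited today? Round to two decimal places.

€2,225.30

Growth factor = (1 + 0.0308)^110 ≈ 28.130994556.
P = 62,600/28.130994556 ≈ 2,225.3035.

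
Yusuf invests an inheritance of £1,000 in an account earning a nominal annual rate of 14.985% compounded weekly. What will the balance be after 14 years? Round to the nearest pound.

Growth factor = (1 + 0.14985/52)^728 ≈ 8.124490376.
A ≈ 1,000 × 8.124490376 ≈ 8,124.4904.

£8,124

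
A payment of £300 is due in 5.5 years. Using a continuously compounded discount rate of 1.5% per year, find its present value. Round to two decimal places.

£276.24

P = A·e^(−rt) = 300·e^(−0.0825).
e^(−0.0825) ≈ 0.920811438, so P ≈ 276.2434.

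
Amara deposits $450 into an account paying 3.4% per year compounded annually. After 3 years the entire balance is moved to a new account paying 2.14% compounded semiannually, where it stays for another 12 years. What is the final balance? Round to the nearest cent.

Phase 1: 450·(1 + 0.034)^3 ≈ 497.4783.
Phase 2: 497.4783·(1 + 0.0107)^24 ≈ 642.2565.

$642.26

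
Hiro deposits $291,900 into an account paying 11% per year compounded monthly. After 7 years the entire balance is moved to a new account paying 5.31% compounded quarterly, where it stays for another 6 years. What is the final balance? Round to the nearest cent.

Phase 1: 291,900·(1 + 0.11/12)^84 ≈ 628,228.2345.
Phase 2: 628,228.2345·(1 + 0.013275)^24 ≈ 862,131.1062.

$862,131.11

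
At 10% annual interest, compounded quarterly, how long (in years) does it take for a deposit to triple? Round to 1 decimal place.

(1 + 0.025)^(4t) = 3.
4t = ln 3 / ln(1 + 0.025) ≈ 1.0986/0.0246926 ≈ 44.4915.
t ≈ 11.1229.

11.1 years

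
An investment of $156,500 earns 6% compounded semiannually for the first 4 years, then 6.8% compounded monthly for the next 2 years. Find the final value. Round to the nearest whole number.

$227,044

After 4 years at 6%: 156,500 × 1.26677008139 ≈ 198,249.5177.
Then 2 years at 6.8%: 198,249.5177 × 1.1452421693 ≈ 227,043.7078.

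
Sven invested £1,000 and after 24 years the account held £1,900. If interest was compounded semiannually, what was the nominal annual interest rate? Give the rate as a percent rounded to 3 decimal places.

2.692%

(1 + r/2)^48 = 1,900/1,000 = 1.9.
1 + r/2 = 1.9^(1/48) ≈ 1.013462, so r/2 ≈ 0.0134618.
r ≈ 2·0.0134618 = 2.69235%.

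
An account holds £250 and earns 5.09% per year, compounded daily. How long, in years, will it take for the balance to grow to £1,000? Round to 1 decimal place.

27.2 years

We need (1 + 0.000139452)^(365t) = 4, so 365t = ln 4 / ln 1.000139 ≈ 9941.7038.
t ≈ 9941.7038/365 = 27.2375 years.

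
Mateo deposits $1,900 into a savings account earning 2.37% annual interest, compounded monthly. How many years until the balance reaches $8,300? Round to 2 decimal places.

We need (1 + 0.001975)^(12t) = 4.3684, so 12t = ln 4.3684 / ln 1.001975 ≈ 747.2694.
t ≈ 747.2694/12 = 62.2725 years.

62.27 years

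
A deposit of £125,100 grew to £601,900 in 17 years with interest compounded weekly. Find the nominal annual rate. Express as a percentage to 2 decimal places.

9.25%

The 884-period growth factor is 601,900/125,100 = 4.81135.
r/52 = 4.81135^(1/884) − 1 ≈ 0.0017787, so r ≈ 52·0.0017787 = 9.24926%.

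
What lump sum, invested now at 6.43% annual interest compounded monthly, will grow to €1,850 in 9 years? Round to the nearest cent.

€1,038.76

Growth factor = (1 + 0.0643/12)^108 ≈ 1.78096452.
P = 1,850/1.78096452 ≈ 1,038.7630.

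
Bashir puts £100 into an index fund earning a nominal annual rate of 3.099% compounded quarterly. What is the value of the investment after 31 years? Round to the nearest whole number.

Periodic rate = 3.099%/4 = 0.0077475; periods = 4·31 = 124.
A = 100·(1 + 0.0077475)^124 ≈ 100·2.60384093 ≈ 260.3841.

£260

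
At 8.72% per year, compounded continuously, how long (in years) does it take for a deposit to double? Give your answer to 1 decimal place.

e^(0.0872t) = 2, so 0.0872t = ln 2 ≈ 0.69315.
t ≈ 0.69315/0.0872 ≈ 7.9489.

7.9 years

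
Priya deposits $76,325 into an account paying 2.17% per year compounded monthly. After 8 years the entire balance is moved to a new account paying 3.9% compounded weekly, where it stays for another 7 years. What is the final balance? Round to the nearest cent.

Phase 1: 76,325·(1 + 0.0217/12)^96 ≈ 90,780.4328.
Phase 2: 90,780.4328·(1 + 0.00075)^364 ≈ 119,264.2286.

$119,264.23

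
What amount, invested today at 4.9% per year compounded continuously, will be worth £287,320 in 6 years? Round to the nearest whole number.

P = A·e^(−rt) = 287,320·e^(−0.294).
e^(−0.294) ≈ 0.745276491443, so P ≈ 214,132.8415.

£214,133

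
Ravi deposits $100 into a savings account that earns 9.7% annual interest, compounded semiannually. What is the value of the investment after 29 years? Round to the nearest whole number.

Periodic rate = 9.7%/2 = 0.0485; periods = 2·29 = 58.
A = 100·(1 + 0.0485)^58 ≈ 100·15.5944197 ≈ 1,559.4420.

$1,559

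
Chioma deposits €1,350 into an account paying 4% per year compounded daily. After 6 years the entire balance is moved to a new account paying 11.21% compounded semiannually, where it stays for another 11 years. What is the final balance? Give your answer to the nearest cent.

Phase 1: 1,350·(1 + 0.04/365)^2190 ≈ 1,716.1638.
Phase 2: 1,716.1638·(1 + 0.05605)^22 ≈ 5,696.6208.

€5,696.62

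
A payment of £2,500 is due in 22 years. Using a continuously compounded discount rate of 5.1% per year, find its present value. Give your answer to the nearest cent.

£814.07

P = A·e^(−rt) = 2,500·e^(−1.122).
e^(−1.122) ≈ 0.3256278872, so P ≈ 814.0697.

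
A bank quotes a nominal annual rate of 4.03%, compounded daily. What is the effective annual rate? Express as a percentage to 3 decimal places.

One year is 365 periods at 0.000110411 each: (1 + 0.000110411)^365 ≈ 1.041121.
EAR = 1.041121 − 1 ≈ 4.11207%.

4.112%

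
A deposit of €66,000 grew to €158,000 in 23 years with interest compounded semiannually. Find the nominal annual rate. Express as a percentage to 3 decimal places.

3.832%

The 46-period growth factor is 158,000/66,000 = 2.39394.
r/2 = 2.39394^(1/46) − 1 ≈ 0.0191582, so r ≈ 2·0.0191582 = 3.83163%.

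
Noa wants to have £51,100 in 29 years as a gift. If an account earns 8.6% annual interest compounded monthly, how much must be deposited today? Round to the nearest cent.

£4,257.49

Growth factor = (1 + 0.086/12)^348 ≈ 12.00238808.
P = 51,100/12.00238808 ≈ 4,257.4861.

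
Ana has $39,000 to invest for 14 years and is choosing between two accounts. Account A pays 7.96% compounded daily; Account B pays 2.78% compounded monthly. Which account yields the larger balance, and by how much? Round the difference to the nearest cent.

A: (1 + 0.0796/365)^5110 ≈ 3.0473687162, so 39,000 × 3.0473687162 ≈ 118,847.3799.
B: (1 + 0.0278/12)^168 ≈ 1.4751355321, so 39,000 × 1.4751355321 ≈ 57,530.2858.
Difference ≈ 61,317.0942 in favor of A.

Account A, by $61,317.09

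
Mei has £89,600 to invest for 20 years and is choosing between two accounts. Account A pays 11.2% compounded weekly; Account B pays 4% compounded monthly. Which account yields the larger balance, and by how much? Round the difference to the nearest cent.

Account A, by £640,474.18

Account A growth factor: (1 + 0.112/52)^1040 ≈ 9.37073139732; balance ≈ 839,617.5332.
Account B growth factor: (1 + 0.04/12)^240 ≈ 2.22258208697; balance ≈ 199,143.3550.
Account A is larger by 640,474.1782.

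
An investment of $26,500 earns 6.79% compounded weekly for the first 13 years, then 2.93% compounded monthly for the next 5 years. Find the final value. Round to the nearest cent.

$74,112.96

Phase 1: 26,500·(1 + 0.0679/52)^676 ≈ 64,024.6991.
Phase 2: 64,024.6991·(1 + 0.0293/12)^60 ≈ 74,112.9567.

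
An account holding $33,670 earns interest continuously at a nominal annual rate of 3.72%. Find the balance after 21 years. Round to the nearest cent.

$73,538.36

A = P·e^(rt) = 33,670·e^(0.0372·21) = 33,670·e^0.7812.
e^0.7812 ≈ 2.1840916035, so A ≈ 73,538.3643.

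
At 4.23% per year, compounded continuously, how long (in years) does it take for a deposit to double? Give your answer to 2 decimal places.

16.39 years

e^(0.0423t) = 2, so 0.0423t = ln 2 ≈ 0.69315.
t ≈ 0.69315/0.0423 ≈ 16.3865.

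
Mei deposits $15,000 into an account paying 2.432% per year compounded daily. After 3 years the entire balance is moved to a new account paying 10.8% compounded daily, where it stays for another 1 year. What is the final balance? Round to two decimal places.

After 3 years at 2.432%: 15,000 × 1.075684894 ≈ 16,135.2734.
Then 1 years at 10.8%: 16,135.2734 × 1.1140299487 ≈ 17,975.1778.

$17,975.18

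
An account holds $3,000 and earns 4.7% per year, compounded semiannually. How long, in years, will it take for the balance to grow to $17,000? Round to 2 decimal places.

37.34 years

We need (1 + 0.0235)^(2t) = 5.6667, so 2t = ln 5.6667 / ln 1.0235 ≈ 74.6768.
t ≈ 74.6768/2 = 37.3384 years.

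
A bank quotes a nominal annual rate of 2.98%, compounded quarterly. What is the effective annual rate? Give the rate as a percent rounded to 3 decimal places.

EAR = (1 + 2.98%/4)^4 − 1 = (1 + 0.00745)^4 − 1.
(1 + 0.00745)^4 ≈ 1.030135, so EAR ≈ 3.01347%.

3.013%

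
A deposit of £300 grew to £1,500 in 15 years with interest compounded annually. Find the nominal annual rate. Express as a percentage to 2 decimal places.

11.33%

The 15-period growth factor is 1,500/300 = 5.
r = 5^(1/15) − 1 ≈ 0.113264, i.e. 11.32636%.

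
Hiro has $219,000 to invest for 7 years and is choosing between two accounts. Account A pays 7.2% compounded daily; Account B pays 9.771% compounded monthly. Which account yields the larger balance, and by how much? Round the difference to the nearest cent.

Account B, by $70,299.34

A: (1 + 0.072/365)^2555 ≈ 1.65524709028, so 219,000 × 1.65524709028 ≈ 362,499.1128.
B: (1 + 0.0081425)^84 ≈ 1.97624861996, so 219,000 × 1.97624861996 ≈ 432,798.4478.
Difference ≈ 70,299.3350 in favor of B.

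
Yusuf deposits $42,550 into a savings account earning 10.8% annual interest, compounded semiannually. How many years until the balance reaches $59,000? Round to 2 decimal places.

3.11 years

(1 + 0.054)^(2t) = 59,000/42,550 = 1.3866.
2t·ln(1 + 0.054) = ln(1.3866); 2t = 0.32686/0.0525925 ≈ 6.2149.
t ≈ 3.1075 years.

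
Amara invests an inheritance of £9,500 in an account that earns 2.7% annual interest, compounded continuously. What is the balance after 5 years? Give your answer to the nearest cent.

A = P·e^(rt) = 9,500·e^(0.027·5) = 9,500·e^0.135.
e^0.135 ≈ 1.1445367844, so A ≈ 10,873.0995.

£10,873.10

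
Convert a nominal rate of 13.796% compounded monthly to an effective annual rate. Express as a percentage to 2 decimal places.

EAR = (1 + 13.796%/12)^12 − 1 = (1 + 0.0114967)^12 − 1.
(1 + 0.0114967)^12 ≈ 1.147027, so EAR ≈ 14.70266%.

14.70%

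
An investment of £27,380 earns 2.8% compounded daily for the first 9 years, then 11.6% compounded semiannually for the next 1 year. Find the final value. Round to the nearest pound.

After 9 years at 2.8%: 27,380 × 1.2865836021 ≈ 35,226.6590.
Then 1 years at 11.6%: 35,226.6590 × 1.119364 ≈ 39,431.4540.

£39,431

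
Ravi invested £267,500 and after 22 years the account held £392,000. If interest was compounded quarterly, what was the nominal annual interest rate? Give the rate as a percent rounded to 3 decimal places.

1.741%

(1 + r/4)^88 = 392,000/267,500 = 1.46542.
1 + r/4 = 1.46542^(1/88) ≈ 1.004352, so r/4 ≈ 0.00435197.
r ≈ 4·0.00435197 = 1.74079%.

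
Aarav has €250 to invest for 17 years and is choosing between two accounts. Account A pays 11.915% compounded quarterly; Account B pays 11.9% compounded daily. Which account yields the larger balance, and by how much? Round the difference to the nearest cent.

Account B, by €49.79

Account A growth factor: (1 + 0.0297875)^68 ≈ 7.35932325; balance ≈ 1,839.8308.
Account B growth factor: (1 + 0.119/365)^6205 ≈ 7.558481385; balance ≈ 1,889.6203.
Account B is larger by 49.7895.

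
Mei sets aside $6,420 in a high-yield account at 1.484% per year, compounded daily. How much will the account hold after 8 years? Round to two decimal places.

Growth factor = (1 + 0.01484/365)^2920 ≈ 1.126051861.
A ≈ 6,420 × 1.126051861 ≈ 7,229.2529.

$7,229.25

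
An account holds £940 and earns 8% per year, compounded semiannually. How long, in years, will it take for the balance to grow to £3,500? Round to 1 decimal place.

16.8 years

(1 + 0.04)^(2t) = 3,500/940 = 3.7234.
2t·ln(1 + 0.04) = ln(3.7234); 2t = 1.3146/0.0392207 ≈ 33.5190.
t ≈ 16.7595 years.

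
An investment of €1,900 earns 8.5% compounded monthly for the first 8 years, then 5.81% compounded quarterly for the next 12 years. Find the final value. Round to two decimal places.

Phase 1: 1,900·(1 + 0.085/12)^96 ≈ 3,741.3887.
Phase 2: 3,741.3887·(1 + 0.014525)^48 ≈ 7,475.5818.

€7,475.58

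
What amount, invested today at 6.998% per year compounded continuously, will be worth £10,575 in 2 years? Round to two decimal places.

P = A·e^(−rt) = 10,575·e^(−0.13996).
e^(−0.13996) ≈ 0.86939301042, so P ≈ 9,193.8311.

£9,193.83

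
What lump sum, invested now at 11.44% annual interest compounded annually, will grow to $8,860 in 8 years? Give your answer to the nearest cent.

Growth factor = (1 + 0.1144)^8 ≈ 2.3786406.
P = 8,860/2.3786406 ≈ 3,724.8166.

$3,724.82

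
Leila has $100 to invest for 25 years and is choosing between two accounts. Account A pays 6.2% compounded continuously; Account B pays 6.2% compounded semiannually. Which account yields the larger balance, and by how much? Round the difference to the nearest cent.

A: e^(0.062·25) = e^1.55 ≈ 4.71147018, so 100 × 4.71147018 ≈ 471.1470.
B: (1 + 0.031)^50 ≈ 4.60185854, so 100 × 4.60185854 ≈ 460.1859.
Difference ≈ 10.9612 in favor of A.

Account A, by $10.96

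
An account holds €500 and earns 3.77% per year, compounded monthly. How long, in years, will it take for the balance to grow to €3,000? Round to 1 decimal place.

We need (1 + 0.00314167)^(12t) = 6, so 12t = ln 6 / ln 1.003142 ≈ 571.2167.
t ≈ 571.2167/12 = 47.6014 years.

47.6 years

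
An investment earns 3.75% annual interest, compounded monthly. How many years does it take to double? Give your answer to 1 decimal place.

(1 + 0.003125)^(12t) = 2.
12t = ln 2 / ln(1 + 0.003125) ≈ 0.69315/0.00312013 ≈ 222.1535.
t ≈ 18.5128.

18.5 years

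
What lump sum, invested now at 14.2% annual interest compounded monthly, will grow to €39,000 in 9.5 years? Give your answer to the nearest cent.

Periodic rate = 14.2%/12 = 0.0118333; 114 periods.
P = 39,000/(1 + 0.142/12)^114 ≈ 39,000/3.8231734695 ≈ 10,200.9496.

€10,200.95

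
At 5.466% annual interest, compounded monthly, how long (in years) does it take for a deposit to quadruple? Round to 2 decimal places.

(1 + 0.004555)^(12t) = 4.
12t = ln 4 / ln(1 + 0.004555) ≈ 1.3863/0.00454466 ≈ 305.0383.
t ≈ 25.4199.

25.42 years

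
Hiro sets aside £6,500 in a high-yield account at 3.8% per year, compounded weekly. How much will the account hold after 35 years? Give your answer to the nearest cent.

£24,564.85

Growth factor = (1 + 0.038/52)^1820 ≈ 3.7792072865.
A ≈ 6,500 × 3.7792072865 ≈ 24,564.8474.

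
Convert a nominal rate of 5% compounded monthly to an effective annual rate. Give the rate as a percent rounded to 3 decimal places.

EAR = (1 + 5%/12)^12 − 1 = (1 + 0.00416667)^12 − 1.
(1 + 0.00416667)^12 ≈ 1.051162, so EAR ≈ 5.11619%.

5.116%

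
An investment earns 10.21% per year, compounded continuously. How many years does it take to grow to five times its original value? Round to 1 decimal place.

e^(0.1021t) = 5, so 0.1021t = ln 5 ≈ 1.6094.
t ≈ 1.6094/0.1021 ≈ 15.7633.

15.8 years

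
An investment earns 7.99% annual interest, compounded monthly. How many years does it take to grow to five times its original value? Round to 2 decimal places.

(1 + 0.00665833)^(12t) = 5.
12t = ln 5 / ln(1 + 0.00665833) ≈ 1.6094/0.00663626 ≈ 242.5217.
t ≈ 20.2101.

20.21 years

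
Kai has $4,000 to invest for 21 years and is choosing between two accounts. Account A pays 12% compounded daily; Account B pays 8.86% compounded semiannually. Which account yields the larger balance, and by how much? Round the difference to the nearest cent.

Account A, by $24,992.40

Account A growth factor: (1 + 0.12/365)^7665 ≈ 12.423450354; balance ≈ 49,693.8014.
Account B growth factor: (1 + 0.0443)^42 ≈ 6.1753514084; balance ≈ 24,701.4056.
Account A is larger by 24,992.3958.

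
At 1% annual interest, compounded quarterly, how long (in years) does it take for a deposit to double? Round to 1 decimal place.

(1 + 0.0025)^(4t) = 2.
4t = ln 2 / ln(1 + 0.0025) ≈ 0.69315/0.00249688 ≈ 277.6053.
t ≈ 69.4013.

69.4 years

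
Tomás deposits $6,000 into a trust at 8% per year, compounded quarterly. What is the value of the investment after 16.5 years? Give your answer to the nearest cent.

$22,169.84

Periodic rate = 8%/4 = 0.02; periods = 4·16.5 = 66.
A = 6,000·(1 + 0.02)^66 ≈ 6,000·3.6949735703 ≈ 22,169.8414.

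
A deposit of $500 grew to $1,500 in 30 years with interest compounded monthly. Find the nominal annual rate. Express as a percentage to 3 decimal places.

(1 + r/12)^360 = 1,500/500 = 3.
1 + r/12 = 3^(1/360) ≈ 1.003056, so r/12 ≈ 0.00305636.
r ≈ 12·0.00305636 = 3.66763%.

3.668%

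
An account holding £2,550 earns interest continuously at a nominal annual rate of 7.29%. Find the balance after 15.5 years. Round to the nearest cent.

£7,893.53

A = P·e^(rt) = 2,550·e^(0.0729·15.5) = 2,550·e^1.12995.
e^1.12995 ≈ 3.095501721, so A ≈ 7,893.5294.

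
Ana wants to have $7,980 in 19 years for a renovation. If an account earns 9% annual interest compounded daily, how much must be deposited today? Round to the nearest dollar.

Periodic rate = 9%/365 = 0.000246575; 6935 periods.
P = 7,980/(1 + 0.09/365)^6935 ≈ 7,980/5.527796166 ≈ 1,443.6133.

$1,444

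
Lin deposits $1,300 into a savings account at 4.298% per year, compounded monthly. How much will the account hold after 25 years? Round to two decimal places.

$3,799.79

Growth factor = (1 + 0.04298/12)^300 ≈ 2.922911861.
A ≈ 1,300 × 2.922911861 ≈ 3,799.7854.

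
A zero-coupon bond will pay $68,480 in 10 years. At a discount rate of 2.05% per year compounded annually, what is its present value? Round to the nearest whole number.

$55,903

Annual rate = 2.05% = 0.0205; 10 periods.
P = 68,480/(1 + 0.0205)^10 ≈ 68,480/1.2249830813 ≈ 55,902.8129.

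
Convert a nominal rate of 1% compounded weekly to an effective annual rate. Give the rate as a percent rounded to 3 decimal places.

1.005%

EAR = (1 + 1%/52)^52 − 1 = (1 + 0.000192308)^52 − 1.
(1 + 0.000192308)^52 ≈ 1.010049, so EAR ≈ 1.00492%.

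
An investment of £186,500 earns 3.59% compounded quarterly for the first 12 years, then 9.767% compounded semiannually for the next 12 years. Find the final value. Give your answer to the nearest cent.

Phase 1: 186,500·(1 + 0.008975)^48 ≈ 286,377.1115.
Phase 2: 286,377.1115·(1 + 0.048835)^24 ≈ 899,312.0652.

£899,312.07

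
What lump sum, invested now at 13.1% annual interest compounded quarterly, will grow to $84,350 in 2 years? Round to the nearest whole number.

$65,181

Growth factor = (1 + 0.03275)^8 ≈ 1.2940815016.
P = 84,350/1.2940815016 ≈ 65,181.3660.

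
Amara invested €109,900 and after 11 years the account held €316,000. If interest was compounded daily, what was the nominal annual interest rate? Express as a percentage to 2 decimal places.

9.60%

(1 + r/365)^4015 = 316,000/109,900 = 2.87534.
1 + r/365 = 2.87534^(1/4015) ≈ 1.000263, so r/365 ≈ 0.000263091.
r ≈ 365·0.000263091 = 9.60282%.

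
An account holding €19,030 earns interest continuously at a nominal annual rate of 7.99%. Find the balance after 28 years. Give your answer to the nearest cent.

€178,255.28

A = P·e^(rt) = 19,030·e^(0.0799·28) = 19,030·e^2.2372.
e^2.2372 ≈ 9.36706674735, so A ≈ 178,255.2802.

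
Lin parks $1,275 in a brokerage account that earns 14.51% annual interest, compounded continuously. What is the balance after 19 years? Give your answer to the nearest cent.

$20,082.45

A = P·e^(rt) = 1,275·e^(0.1451·19) = 1,275·e^2.7569.
e^2.7569 ≈ 15.750939275, so A ≈ 20,082.4476.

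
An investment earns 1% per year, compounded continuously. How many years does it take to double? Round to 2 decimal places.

e^(0.01t) = 2, so 0.01t = ln 2 ≈ 0.69315.
t ≈ 0.69315/0.01 ≈ 69.3147.

69.31 years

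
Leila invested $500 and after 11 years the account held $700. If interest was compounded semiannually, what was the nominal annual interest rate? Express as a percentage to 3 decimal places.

3.082%

The 22-period growth factor is 700/500 = 1.4.
r/2 = 1.4^(1/22) − 1 ≈ 0.0154117, so r ≈ 2·0.0154117 = 3.08235%.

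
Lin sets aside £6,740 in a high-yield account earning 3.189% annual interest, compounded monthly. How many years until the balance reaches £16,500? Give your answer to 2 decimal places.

We need (1 + 0.0026575)^(12t) = 2.4481, so 12t = ln 2.4481 / ln 1.002657 ≈ 337.3432.
t ≈ 337.3432/12 = 28.1119 years.

28.11 years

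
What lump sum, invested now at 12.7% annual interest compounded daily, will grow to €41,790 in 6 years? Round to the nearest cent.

€19,507.32

Periodic rate = 12.7%/365 = 0.000347945; 2190 periods.
P = 41,790/(1 + 0.127/365)^2190 ≈ 41,790/2.1422731044 ≈ 19,507.3167.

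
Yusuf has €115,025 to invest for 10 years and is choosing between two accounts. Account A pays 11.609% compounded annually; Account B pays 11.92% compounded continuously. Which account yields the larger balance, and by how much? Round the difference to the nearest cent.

Account B, by €33,881.02

Account A growth factor: (1 + 0.11609)^10 ≈ 2.99910844256; balance ≈ 344,972.4486.
Account B growth factor: e^(0.1192·10) = e^1.192 ≈ 3.29366194835; balance ≈ 378,853.4656.
Account B is larger by 33,881.0170.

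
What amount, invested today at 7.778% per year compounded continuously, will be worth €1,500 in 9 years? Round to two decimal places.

P = A·e^(−rt) = 1,500·e^(−0.70002).
e^(−0.70002) ≈ 0.4965753722, so P ≈ 744.8631.

€744.86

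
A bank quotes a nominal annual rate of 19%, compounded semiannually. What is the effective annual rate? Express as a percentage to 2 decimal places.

EAR = (1 + 19%/2)^2 − 1 = (1 + 0.095)^2 − 1.
(1 + 0.095)^2 ≈ 1.199025, so EAR ≈ 19.90250%.

19.90%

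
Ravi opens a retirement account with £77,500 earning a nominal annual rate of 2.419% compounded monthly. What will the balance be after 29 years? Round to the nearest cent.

£156,191.34

Growth factor = (1 + 0.02419/12)^348 ≈ 2.01537218424.
A ≈ 77,500 × 2.01537218424 ≈ 156,191.3443.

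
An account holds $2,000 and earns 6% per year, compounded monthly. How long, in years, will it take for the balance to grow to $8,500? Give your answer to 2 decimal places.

(1 + 0.005)^(12t) = 8,500/2,000 = 4.25.
12t·ln(1 + 0.005) = ln(4.25); 12t = 1.4469/0.00498754 ≈ 290.1067.
t ≈ 24.1756 years.

24.18 years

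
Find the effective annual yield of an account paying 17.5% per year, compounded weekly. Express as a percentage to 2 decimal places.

EAR = (1 + 17.5%/52)^52 − 1 = (1 + 0.00336538)^52 − 1.
(1 + 0.00336538)^52 ≈ 1.190896, so EAR ≈ 19.08963%.

19.09%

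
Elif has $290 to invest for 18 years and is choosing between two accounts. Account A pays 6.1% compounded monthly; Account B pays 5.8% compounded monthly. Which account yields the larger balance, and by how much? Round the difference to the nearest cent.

A: (1 + 0.061/12)^216 ≈ 2.9898364, so 290 × 2.9898364 ≈ 867.0526.
B: (1 + 0.058/12)^216 ≈ 2.83342181, so 290 × 2.83342181 ≈ 821.6923.
Difference ≈ 45.3602 in favor of A.

Account A, by $45.36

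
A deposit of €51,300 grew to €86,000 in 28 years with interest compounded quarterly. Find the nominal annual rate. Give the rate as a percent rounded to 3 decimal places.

The 112-period growth factor is 86,000/51,300 = 1.67641.
r/4 = 1.67641^(1/112) − 1 ≈ 0.00462366, so r ≈ 4·0.00462366 = 1.84946%.

1.849%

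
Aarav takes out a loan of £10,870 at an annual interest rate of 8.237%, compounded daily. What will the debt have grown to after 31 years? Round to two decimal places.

Periodic rate = 8.237%/365 = 0.000225671; periods = 365·31 = 11315.
A = 10,870·(1 + 0.08237/365)^11315 ≈ 10,870·12.8479198772 ≈ 139,656.8891.

£139,656.89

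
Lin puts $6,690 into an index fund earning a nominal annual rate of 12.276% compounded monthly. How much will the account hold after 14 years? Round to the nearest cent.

Growth factor = (1 + 0.01023)^168 ≈ 5.5284564505.
A ≈ 6,690 × 5.5284564505 ≈ 36,985.3737.

$36,985.37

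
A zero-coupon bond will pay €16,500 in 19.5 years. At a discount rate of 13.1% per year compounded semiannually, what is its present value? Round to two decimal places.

€1,389.63

Periodic rate = 13.1%/2 = 0.0655; 39 periods.
P = 16,500/(1 + 0.0655)^39 ≈ 16,500/11.87366271 ≈ 1,389.6302.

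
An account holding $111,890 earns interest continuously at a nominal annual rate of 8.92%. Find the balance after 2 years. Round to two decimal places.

A = P·e^(rt) = 111,890·e^(0.0892·2) = 111,890·e^0.1784.
e^0.1784 ≈ 1.19530334696, so A ≈ 133,742.4915.

$133,742.49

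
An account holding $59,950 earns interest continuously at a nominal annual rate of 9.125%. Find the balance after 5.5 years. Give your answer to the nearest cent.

A = P·e^(rt) = 59,950·e^(0.09125·5.5) = 59,950·e^0.501875.
e^0.501875 ≈ 1.651815523, so A ≈ 99,026.3406.

$99,026.34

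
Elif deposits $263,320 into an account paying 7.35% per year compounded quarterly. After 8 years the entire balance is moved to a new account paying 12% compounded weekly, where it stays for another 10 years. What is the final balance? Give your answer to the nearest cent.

Phase 1: 263,320·(1 + 0.018375)^32 ≈ 471,553.7301.
Phase 2: 471,553.7301·(1 + 0.12/52)^520 ≈ 1,563,450.5716.

$1,563,450.57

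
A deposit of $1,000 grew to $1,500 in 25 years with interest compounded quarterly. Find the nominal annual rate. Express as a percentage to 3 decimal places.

The 100-period growth factor is 1,500/1,000 = 1.5.
r/4 = 1.5^(1/100) − 1 ≈ 0.00406288, so r ≈ 4·0.00406288 = 1.62515%.

1.625%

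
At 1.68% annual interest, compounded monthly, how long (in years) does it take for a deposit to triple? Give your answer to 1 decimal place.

(1 + 0.0014)^(12t) = 3.
12t = ln 3 / ln(1 + 0.0014) ≈ 1.0986/0.00139902 ≈ 785.2722.
t ≈ 65.4394.

65.4 years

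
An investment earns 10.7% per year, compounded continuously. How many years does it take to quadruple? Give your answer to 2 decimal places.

12.96 years

e^(0.107t) = 4, so 0.107t = ln 4 ≈ 1.3863.
t ≈ 1.3863/0.107 ≈ 12.9560.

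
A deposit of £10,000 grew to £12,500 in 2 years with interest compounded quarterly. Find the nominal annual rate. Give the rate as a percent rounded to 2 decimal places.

11.31%

(1 + r/4)^8 = 12,500/10,000 = 1.25.
1 + r/4 = 1.25^(1/8) ≈ 1.028286, so r/4 ≈ 0.0282856.
r ≈ 4·0.0282856 = 11.31424%.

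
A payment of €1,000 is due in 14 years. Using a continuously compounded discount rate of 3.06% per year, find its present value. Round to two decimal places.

P = A·e^(−rt) = 1,000·e^(−0.4284).
e^(−0.4284) ≈ 0.651550742, so P ≈ 651.5507.

€651.55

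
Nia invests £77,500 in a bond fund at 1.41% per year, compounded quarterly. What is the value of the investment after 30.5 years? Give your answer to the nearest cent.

Growth factor = (1 + 0.003525)^122 ≈ 1.5361723161.
A ≈ 77,500 × 1.5361723161 ≈ 119,053.3545.

£119,053.35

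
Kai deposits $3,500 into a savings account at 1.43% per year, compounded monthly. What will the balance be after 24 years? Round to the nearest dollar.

$4,932

Growth factor = (1 + 0.0143/12)^288 ≈ 1.409162663.
A ≈ 3,500 × 1.409162663 ≈ 4,932.0693.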